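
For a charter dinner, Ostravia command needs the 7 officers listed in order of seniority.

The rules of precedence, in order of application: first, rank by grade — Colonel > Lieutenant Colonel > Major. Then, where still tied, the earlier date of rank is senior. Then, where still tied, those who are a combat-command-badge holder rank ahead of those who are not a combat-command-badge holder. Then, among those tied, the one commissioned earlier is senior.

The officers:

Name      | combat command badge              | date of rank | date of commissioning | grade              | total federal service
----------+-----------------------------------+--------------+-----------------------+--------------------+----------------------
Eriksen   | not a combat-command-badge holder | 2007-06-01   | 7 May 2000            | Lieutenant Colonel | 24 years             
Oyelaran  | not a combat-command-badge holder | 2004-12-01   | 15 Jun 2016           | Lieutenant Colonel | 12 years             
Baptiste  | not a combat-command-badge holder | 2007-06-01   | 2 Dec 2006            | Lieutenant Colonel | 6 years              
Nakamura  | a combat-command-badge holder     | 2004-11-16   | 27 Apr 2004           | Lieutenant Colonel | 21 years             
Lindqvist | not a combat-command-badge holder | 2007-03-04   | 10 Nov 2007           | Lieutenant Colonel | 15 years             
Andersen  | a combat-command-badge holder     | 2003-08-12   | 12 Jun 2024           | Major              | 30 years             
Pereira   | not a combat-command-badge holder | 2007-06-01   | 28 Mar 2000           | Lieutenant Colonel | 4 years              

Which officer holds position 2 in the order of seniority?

Oyelaran

By grade: Nakamura, Oyelaran, Lindqvist, Pereira, Eriksen and Baptiste (Lieutenant Colonel); then Andersen (Major).
Among Nakamura, Oyelaran, Lindqvist, Pereira, Eriksen and Baptiste, by date of rank (earlier first): Nakamura (2004-11-16) before Oyelaran (2004-12-01) before Lindqvist (2007-03-04) before Pereira, Eriksen and Baptiste (2007-06-01).
Pereira, Eriksen and Baptiste are each not a combat-command-badge holder, so the next rule applies.
Among Pereira, Eriksen and Baptiste, by date of commissioning (earlier first): Pereira (28 Mar 2000) before Eriksen (7 May 2000) before Baptiste (2 Dec 2006).
Order: Nakamura, Oyelaran, Lindqvist, Pereira, Eriksen, Baptiste, Andersen.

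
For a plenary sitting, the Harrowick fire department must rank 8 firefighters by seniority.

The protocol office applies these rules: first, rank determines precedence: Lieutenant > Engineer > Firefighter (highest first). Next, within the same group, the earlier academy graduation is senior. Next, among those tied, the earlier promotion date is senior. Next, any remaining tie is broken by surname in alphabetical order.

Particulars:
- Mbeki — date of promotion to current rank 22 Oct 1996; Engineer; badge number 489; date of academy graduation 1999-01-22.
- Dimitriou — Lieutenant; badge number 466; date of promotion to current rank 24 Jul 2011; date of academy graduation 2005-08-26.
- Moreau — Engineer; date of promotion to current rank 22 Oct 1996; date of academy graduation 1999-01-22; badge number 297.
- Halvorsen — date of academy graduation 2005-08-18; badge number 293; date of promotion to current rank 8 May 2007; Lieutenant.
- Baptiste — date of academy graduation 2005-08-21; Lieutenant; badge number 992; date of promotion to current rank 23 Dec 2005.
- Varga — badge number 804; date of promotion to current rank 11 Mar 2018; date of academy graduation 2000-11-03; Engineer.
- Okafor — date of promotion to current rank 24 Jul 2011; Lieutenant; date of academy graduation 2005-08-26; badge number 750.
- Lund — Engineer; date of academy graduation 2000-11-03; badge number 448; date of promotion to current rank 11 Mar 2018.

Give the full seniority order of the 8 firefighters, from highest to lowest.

Halvorsen, Baptiste, Dimitriou, Okafor, Mbeki, Moreau, Lund, Varga

By rank: Halvorsen, Baptiste, Dimitriou and Okafor (Lieutenant); then Mbeki, Moreau, Lund and Varga (Engineer).
Among Halvorsen, Baptiste, Dimitriou and Okafor, by date of academy graduation (earlier first): Halvorsen (2005-08-18) before Baptiste (2005-08-21) before Dimitriou and Okafor (2005-08-26).
Dimitriou and Okafor both have date of promotion to current rank 24 Jul 2011, so the next rule applies.
Among Dimitriou and Okafor, alphabetically by surname: Dimitriou before Okafor.
Among Mbeki, Moreau, Lund and Varga, by date of academy graduation (earlier first): Mbeki and Moreau (1999-01-22) before Lund and Varga (2000-11-03).
Mbeki and Moreau both have date of promotion to current rank 22 Oct 1996, so the next rule applies.
Among Mbeki and Moreau, alphabetically by surname: Mbeki before Moreau.
Lund and Varga both have date of promotion to current rank 11 Mar 2018, so the next rule applies.
Among Lund and Varga, alphabetically by surname: Lund before Varga.
Full order: Halvorsen, Baptiste, Dimitriou, Okafor, Mbeki, Moreau, Lund, Varga.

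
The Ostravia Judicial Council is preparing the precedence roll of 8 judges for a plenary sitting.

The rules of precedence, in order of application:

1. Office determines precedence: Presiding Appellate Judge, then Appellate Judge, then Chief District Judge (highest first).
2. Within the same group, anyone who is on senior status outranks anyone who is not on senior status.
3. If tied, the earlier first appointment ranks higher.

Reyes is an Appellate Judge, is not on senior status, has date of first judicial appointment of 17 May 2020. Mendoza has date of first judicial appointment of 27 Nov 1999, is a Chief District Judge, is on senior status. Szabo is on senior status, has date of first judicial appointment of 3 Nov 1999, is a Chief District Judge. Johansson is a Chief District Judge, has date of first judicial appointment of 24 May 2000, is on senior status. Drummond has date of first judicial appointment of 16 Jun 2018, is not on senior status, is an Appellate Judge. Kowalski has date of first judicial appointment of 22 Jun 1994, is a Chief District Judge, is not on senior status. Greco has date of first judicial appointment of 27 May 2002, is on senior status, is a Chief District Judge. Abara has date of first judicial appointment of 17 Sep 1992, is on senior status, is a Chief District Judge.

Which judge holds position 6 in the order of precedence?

Johansson

By office: Drummond and Reyes (Appellate Judge); then Abara, Szabo, Mendoza, Johansson, Greco and Kowalski (Chief District Judge).
Drummond and Reyes are each not on senior status, so the next rule applies.
Among Drummond and Reyes, by date of first judicial appointment (earlier first): Drummond (16 Jun 2018) before Reyes (17 May 2020).
Among Abara, Szabo, Mendoza, Johansson, Greco and Kowalski, on senior status before not on senior status: Abara, Szabo, Mendoza, Johansson and Greco (on senior status) before Kowalski (not on senior status).
Among Abara, Szabo, Mendoza, Johansson and Greco, by date of first judicial appointment (earlier first): Abara (17 Sep 1992) before Szabo (3 Nov 1999) before Mendoza (27 Nov 1999) before Johansson (24 May 2000) before Greco (27 May 2002).
Order: Drummond, Reyes, Abara, Szabo, Mendoza, Johansson, Greco, Kowalski.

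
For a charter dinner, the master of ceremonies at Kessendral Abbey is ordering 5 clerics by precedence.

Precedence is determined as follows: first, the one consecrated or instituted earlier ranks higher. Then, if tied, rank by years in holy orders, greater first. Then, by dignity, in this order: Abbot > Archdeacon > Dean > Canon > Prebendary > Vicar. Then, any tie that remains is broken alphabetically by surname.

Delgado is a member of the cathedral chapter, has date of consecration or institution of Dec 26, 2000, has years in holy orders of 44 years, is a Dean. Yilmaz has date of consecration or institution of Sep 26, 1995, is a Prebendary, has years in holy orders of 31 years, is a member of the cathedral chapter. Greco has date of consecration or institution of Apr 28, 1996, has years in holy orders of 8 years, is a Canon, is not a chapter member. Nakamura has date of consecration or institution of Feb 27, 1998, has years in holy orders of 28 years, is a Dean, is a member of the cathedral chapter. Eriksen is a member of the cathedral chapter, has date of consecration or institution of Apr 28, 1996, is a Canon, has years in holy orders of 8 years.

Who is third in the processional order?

Greco

By date of consecration or institution (earlier first): Yilmaz (Sep 26, 1995); then Eriksen and Greco (both Apr 28, 1996); then Nakamura (Feb 27, 1998); then Delgado (Dec 26, 2000).
Eriksen and Greco both have years in holy orders 8 years, so the next rule applies.
Eriksen and Greco are each Canon, so the next rule applies.
Among Eriksen and Greco, alphabetically by surname: Eriksen before Greco.
Order: Yilmaz, Eriksen, Greco, Nakamura, Delgado.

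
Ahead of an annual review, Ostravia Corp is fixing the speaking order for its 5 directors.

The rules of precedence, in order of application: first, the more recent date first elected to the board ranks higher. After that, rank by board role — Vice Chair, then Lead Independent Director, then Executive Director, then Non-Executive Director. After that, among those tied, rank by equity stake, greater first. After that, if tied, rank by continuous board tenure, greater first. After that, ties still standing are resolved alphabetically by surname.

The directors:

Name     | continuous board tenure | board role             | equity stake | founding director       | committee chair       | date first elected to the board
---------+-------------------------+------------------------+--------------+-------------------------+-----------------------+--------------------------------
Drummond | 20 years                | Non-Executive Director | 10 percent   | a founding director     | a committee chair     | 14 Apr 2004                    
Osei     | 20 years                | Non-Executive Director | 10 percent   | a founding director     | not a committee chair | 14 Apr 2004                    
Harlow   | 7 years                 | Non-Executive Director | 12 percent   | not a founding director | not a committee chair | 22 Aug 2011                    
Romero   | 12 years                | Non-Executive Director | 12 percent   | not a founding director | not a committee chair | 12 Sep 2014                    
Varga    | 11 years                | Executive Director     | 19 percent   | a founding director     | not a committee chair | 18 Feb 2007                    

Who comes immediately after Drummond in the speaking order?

Osei

By date first elected to the board (later first): Romero (12 Sep 2014); then Harlow (22 Aug 2011); then Varga (18 Feb 2007); then Drummond and Osei (both 14 Apr 2004).
Drummond and Osei are each Non-Executive Director, so the next rule applies.
Drummond and Osei both have equity stake 10 percent, so the next rule applies.
Drummond and Osei both have continuous board tenure 20 years, so the next rule applies.
Among Drummond and Osei, alphabetically by surname: Drummond before Osei.
Order: Romero, Harlow, Varga, Drummond, Osei.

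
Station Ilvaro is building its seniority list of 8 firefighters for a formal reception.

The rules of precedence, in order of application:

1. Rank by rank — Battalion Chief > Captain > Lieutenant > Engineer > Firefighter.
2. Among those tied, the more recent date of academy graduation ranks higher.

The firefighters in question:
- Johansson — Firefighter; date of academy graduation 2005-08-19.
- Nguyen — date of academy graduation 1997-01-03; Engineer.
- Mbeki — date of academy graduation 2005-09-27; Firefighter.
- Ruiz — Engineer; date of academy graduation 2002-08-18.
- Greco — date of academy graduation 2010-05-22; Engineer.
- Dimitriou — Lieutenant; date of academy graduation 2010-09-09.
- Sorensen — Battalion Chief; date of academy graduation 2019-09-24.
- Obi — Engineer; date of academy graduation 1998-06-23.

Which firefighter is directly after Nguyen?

By rank: Sorensen (Battalion Chief); then Dimitriou (Lieutenant); then Greco, Ruiz, Obi and Nguyen (Engineer); then Mbeki and Johansson (Firefighter).
Among Greco, Ruiz, Obi and Nguyen, by date of academy graduation (later first): Greco (2010-05-22) before Ruiz (2002-08-18) before Obi (1998-06-23) before Nguyen (1997-01-03).
Among Mbeki and Johansson, by date of academy graduation (later first): Mbeki (2005-09-27) before Johansson (2005-08-19).
Order: Sorensen, Dimitriou, Greco, Ruiz, Obi, Nguyen, Mbeki, Johansson.

Mbeki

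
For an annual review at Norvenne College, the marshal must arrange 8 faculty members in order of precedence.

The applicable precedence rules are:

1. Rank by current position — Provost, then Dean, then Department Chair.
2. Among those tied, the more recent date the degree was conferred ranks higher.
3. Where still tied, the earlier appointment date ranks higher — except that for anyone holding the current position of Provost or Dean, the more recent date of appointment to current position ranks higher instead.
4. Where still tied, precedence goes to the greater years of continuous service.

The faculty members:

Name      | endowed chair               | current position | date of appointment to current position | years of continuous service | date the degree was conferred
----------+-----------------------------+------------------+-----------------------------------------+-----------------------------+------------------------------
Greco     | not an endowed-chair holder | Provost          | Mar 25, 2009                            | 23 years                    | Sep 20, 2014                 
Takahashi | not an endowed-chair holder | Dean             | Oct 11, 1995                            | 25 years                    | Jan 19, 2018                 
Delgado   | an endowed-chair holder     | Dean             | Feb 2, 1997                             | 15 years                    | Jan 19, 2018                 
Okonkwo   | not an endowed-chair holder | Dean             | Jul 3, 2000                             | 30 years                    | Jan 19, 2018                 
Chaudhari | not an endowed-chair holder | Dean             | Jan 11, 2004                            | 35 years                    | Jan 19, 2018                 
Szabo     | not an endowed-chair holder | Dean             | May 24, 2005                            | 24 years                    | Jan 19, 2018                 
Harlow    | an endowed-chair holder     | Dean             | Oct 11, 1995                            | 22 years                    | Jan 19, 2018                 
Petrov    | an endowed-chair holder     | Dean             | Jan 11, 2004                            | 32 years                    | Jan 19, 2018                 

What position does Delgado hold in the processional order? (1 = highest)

6

By current position: Greco (Provost); then Szabo, Chaudhari, Petrov, Okonkwo, Delgado, Takahashi and Harlow (Dean).
Szabo, Chaudhari, Petrov, Okonkwo, Delgado, Takahashi and Harlow all have date the degree was conferred Jan 19, 2018, so the next rule applies.
Among Szabo, Chaudhari, Petrov, Okonkwo, Delgado, Takahashi and Harlow, by date of appointment to current position (later first) (reversed rule for this group): Szabo (May 24, 2005) before Chaudhari and Petrov (Jan 11, 2004) before Okonkwo (Jul 3, 2000) before Delgado (Feb 2, 1997) before Takahashi and Harlow (Oct 11, 1995).
Among Chaudhari and Petrov, by years of continuous service (higher first): Chaudhari (35 years) before Petrov (32 years).
Among Takahashi and Harlow, by years of continuous service (higher first): Takahashi (25 years) before Harlow (22 years).
Order: Greco, Szabo, Chaudhari, Petrov, Okonkwo, Delgado, Takahashi, Harlow. So position 6.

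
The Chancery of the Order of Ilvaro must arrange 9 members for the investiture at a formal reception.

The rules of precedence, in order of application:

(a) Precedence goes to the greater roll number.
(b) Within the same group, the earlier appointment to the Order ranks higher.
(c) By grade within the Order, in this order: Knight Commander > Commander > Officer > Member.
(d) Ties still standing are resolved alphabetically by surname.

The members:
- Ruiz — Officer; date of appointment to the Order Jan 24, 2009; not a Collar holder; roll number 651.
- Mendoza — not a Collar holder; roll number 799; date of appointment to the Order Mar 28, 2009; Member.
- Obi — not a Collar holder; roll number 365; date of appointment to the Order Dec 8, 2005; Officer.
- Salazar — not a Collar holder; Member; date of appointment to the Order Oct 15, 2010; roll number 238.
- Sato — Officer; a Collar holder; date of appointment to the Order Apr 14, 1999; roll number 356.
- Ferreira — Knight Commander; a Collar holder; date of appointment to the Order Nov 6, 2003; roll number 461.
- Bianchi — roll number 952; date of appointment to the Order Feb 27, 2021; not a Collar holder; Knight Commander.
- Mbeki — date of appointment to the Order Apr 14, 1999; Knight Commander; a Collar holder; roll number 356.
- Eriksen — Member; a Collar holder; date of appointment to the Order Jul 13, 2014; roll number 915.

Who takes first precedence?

By roll number (higher first): Bianchi (952); then Eriksen (915); then Mendoza (799); then Ruiz (651); then Ferreira (461); then Obi (365); then Mbeki and Sato (both 356); then Salazar (238).
Mbeki and Sato both have date of appointment to the Order Apr 14, 1999, so the next rule applies.
Among Mbeki and Sato, by grade within the Order: Mbeki (Knight Commander) before Sato (Officer).
Order: Bianchi, Eriksen, Mendoza, Ruiz, Ferreira, Obi, Mbeki, Sato, Salazar.

Bianchi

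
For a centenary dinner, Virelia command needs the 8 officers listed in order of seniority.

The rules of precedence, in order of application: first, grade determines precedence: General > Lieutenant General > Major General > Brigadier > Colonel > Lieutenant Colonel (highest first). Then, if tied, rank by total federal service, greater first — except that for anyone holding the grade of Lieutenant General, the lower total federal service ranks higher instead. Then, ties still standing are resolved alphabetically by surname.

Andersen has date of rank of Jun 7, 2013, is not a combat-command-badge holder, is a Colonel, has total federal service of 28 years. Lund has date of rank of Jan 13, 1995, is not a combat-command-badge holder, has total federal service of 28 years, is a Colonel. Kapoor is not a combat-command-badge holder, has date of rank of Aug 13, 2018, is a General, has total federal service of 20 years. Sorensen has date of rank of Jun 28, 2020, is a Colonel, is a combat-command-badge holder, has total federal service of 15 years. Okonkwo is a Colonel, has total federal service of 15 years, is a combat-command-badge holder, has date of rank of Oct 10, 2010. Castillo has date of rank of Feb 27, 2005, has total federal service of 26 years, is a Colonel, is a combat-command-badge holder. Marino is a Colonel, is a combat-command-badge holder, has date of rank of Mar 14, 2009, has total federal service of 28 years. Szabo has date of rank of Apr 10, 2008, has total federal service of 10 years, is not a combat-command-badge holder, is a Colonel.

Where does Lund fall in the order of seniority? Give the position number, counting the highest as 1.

3

By grade: Kapoor (General); then Andersen, Lund, Marino, Castillo, Okonkwo, Sorensen and Szabo (Colonel).
Among Andersen, Lund, Marino, Castillo, Okonkwo, Sorensen and Szabo, by total federal service (higher first): Andersen, Lund and Marino (28 years) before Castillo (26 years) before Okonkwo and Sorensen (15 years) before Szabo (10 years).
Among Andersen, Lund and Marino, alphabetically by surname: Andersen before Lund before Marino.
Among Okonkwo and Sorensen, alphabetically by surname: Okonkwo before Sorensen.
Order: Kapoor, Andersen, Lund, Marino, Castillo, Okonkwo, Sorensen, Szabo. So position 3.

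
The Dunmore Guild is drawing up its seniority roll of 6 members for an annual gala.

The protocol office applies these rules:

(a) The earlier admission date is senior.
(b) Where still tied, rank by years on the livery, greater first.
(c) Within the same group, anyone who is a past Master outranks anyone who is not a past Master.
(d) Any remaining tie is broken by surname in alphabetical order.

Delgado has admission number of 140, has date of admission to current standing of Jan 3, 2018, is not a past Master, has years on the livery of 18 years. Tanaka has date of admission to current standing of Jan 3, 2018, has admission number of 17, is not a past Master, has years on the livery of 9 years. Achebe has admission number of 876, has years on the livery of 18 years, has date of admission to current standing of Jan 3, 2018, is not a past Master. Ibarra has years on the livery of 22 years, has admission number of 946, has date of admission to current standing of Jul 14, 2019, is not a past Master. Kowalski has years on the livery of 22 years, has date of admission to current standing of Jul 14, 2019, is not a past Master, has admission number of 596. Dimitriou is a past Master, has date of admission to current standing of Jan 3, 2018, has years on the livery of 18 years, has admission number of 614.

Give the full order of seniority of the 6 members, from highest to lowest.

Dimitriou, Achebe, Delgado, Tanaka, Ibarra, Kowalski

By date of admission to current standing (earlier first): Dimitriou, Achebe, Delgado and Tanaka (each Jan 3, 2018); then Ibarra and Kowalski (both Jul 14, 2019).
Among Dimitriou, Achebe, Delgado and Tanaka, by years on the livery (higher first): Dimitriou, Achebe and Delgado (18 years) before Tanaka (9 years).
Among Dimitriou, Achebe and Delgado, a past Master before not a past Master: Dimitriou (a past Master) before Achebe and Delgado (not a past Master).
Among Achebe and Delgado, alphabetically by surname: Achebe before Delgado.
Ibarra and Kowalski both have years on the livery 22 years, so the next rule applies.
Ibarra and Kowalski are each not a past Master, so the next rule applies.
Among Ibarra and Kowalski, alphabetically by surname: Ibarra before Kowalski.
Full order: Dimitriou, Achebe, Delgado, Tanaka, Ibarra, Kowalski.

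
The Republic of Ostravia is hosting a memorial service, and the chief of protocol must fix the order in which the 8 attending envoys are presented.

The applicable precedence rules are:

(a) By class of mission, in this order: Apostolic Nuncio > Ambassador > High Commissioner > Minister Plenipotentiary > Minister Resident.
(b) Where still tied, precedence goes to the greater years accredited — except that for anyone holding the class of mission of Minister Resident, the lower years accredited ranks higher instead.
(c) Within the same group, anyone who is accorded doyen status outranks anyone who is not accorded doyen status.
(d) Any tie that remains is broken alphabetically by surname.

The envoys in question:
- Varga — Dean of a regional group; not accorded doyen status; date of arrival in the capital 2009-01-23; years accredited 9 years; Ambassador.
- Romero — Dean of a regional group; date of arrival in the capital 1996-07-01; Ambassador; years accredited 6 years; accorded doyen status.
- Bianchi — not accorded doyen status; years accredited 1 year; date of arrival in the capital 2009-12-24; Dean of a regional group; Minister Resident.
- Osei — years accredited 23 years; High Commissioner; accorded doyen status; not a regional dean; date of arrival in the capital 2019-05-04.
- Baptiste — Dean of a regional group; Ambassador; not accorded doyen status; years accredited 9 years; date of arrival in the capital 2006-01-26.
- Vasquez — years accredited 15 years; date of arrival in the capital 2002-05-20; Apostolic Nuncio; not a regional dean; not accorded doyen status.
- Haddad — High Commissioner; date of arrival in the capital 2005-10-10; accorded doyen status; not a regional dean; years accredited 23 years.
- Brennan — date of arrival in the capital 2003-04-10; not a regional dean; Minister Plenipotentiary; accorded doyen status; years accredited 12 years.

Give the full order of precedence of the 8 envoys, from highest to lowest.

By class of mission: Vasquez (Apostolic Nuncio); then Baptiste, Varga and Romero (Ambassador); then Haddad and Osei (High Commissioner); then Brennan (Minister Plenipotentiary); then Bianchi (Minister Resident).
Among Baptiste, Varga and Romero, by years accredited (higher first): Baptiste and Varga (9 years) before Romero (6 years).
Baptiste and Varga are each not accorded doyen status, so the next rule applies.
Among Baptiste and Varga, alphabetically by surname: Baptiste before Varga.
Haddad and Osei both have years accredited 23 years, so the next rule applies.
Haddad and Osei are each accorded doyen status, so the next rule applies.
Among Haddad and Osei, alphabetically by surname: Haddad before Osei.
Full order: Vasquez, Baptiste, Varga, Romero, Haddad, Osei, Brennan, Bianchi.

Vasquez, Baptiste, Varga, Romero, Haddad, Osei, Brennan, Bianchi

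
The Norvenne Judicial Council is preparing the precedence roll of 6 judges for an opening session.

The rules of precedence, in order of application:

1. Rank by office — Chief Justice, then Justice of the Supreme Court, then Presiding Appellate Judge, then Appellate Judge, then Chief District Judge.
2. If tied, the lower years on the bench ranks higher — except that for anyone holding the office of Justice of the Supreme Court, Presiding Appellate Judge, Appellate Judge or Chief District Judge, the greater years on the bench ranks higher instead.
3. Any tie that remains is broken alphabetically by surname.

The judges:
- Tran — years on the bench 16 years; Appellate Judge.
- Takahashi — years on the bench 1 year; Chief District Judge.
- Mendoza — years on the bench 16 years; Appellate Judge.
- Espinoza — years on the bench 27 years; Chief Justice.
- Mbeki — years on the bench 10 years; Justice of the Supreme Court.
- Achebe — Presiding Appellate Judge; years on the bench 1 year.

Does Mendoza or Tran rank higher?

Mendoza

By office: Espinoza (Chief Justice); then Mbeki (Justice of the Supreme Court); then Achebe (Presiding Appellate Judge); then Mendoza and Tran (Appellate Judge); then Takahashi (Chief District Judge).
Mendoza and Tran both have years on the bench 16 years, so the next rule applies.
Among Mendoza and Tran, alphabetically by surname: Mendoza before Tran.
So Mendoza takes precedence.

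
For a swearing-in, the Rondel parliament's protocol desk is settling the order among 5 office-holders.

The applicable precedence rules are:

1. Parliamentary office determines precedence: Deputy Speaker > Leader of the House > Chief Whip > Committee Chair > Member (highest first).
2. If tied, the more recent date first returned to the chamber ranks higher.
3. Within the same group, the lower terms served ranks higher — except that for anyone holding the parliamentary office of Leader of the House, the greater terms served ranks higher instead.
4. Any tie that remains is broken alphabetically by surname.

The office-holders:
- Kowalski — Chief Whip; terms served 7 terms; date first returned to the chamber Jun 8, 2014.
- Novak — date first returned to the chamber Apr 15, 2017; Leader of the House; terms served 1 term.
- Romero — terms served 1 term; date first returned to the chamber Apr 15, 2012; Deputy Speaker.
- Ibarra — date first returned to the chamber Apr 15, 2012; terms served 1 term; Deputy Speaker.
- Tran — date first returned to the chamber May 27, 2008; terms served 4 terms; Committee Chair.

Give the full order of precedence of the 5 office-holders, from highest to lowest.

By parliamentary office: Ibarra and Romero (Deputy Speaker); then Novak (Leader of the House); then Kowalski (Chief Whip); then Tran (Committee Chair).
Ibarra and Romero both have date first returned to the chamber Apr 15, 2012, so the next rule applies.
Ibarra and Romero both have terms served 1 term, so the next rule applies.
Among Ibarra and Romero, alphabetically by surname: Ibarra before Romero.
Full order: Ibarra, Romero, Novak, Kowalski, Tran.

Ibarra, Romero, Novak, Kowalski, Tran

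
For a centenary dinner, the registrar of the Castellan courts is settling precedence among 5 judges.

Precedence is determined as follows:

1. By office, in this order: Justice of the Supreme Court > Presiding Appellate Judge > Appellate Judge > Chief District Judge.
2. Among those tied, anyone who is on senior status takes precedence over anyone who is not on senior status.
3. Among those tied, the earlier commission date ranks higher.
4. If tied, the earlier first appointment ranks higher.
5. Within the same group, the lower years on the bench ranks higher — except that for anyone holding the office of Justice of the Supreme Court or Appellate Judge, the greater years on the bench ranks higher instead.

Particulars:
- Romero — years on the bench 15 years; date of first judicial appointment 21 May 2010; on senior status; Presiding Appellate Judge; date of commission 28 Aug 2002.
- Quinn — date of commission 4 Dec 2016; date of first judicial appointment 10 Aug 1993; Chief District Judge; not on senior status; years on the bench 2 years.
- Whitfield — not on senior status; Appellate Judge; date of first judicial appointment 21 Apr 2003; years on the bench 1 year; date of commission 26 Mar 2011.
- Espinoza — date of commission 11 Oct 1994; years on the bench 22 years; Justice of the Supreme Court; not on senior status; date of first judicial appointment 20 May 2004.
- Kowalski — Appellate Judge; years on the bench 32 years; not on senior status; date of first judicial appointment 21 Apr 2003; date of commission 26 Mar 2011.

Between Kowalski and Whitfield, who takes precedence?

By office: Espinoza (Justice of the Supreme Court); then Romero (Presiding Appellate Judge); then Kowalski and Whitfield (Appellate Judge); then Quinn (Chief District Judge).
Kowalski and Whitfield are each not on senior status, so the next rule applies.
Kowalski and Whitfield both have date of commission 26 Mar 2011, so the next rule applies.
Kowalski and Whitfield both have date of first judicial appointment 21 Apr 2003, so the next rule applies.
Among Kowalski and Whitfield, by years on the bench (higher first) (reversed rule for this group): Kowalski (32 years) before Whitfield (1 year).
So Kowalski takes precedence.

Kowalski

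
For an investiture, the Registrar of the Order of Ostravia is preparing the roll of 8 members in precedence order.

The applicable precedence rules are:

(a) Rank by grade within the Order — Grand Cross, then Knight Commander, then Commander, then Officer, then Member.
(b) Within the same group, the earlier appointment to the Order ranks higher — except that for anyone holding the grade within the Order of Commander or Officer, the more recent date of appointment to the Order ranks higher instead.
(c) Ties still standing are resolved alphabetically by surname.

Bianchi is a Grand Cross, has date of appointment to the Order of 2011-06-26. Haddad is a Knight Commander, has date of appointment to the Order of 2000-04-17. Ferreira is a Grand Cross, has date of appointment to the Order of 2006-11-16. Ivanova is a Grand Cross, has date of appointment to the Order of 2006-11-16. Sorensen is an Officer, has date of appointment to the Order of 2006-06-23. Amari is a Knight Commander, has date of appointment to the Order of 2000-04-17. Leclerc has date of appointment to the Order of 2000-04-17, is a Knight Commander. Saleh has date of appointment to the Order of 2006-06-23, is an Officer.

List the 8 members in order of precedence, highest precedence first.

By grade within the Order: Ferreira, Ivanova and Bianchi (Grand Cross); then Amari, Haddad and Leclerc (Knight Commander); then Saleh and Sorensen (Officer).
Among Ferreira, Ivanova and Bianchi, by date of appointment to the Order (earlier first): Ferreira and Ivanova (2006-11-16) before Bianchi (2011-06-26).
Among Ferreira and Ivanova, alphabetically by surname: Ferreira before Ivanova.
Amari, Haddad and Leclerc all have date of appointment to the Order 2000-04-17, so the next rule applies.
Among Amari, Haddad and Leclerc, alphabetically by surname: Amari before Haddad before Leclerc.
Saleh and Sorensen both have date of appointment to the Order 2006-06-23, so the next rule applies.
Among Saleh and Sorensen, alphabetically by surname: Saleh before Sorensen.
Full order: Ferreira, Ivanova, Bianchi, Amari, Haddad, Leclerc, Saleh, Sorensen.

Ferreira, Ivanova, Bianchi, Amari, Haddad, Leclerc, Saleh, Sorensen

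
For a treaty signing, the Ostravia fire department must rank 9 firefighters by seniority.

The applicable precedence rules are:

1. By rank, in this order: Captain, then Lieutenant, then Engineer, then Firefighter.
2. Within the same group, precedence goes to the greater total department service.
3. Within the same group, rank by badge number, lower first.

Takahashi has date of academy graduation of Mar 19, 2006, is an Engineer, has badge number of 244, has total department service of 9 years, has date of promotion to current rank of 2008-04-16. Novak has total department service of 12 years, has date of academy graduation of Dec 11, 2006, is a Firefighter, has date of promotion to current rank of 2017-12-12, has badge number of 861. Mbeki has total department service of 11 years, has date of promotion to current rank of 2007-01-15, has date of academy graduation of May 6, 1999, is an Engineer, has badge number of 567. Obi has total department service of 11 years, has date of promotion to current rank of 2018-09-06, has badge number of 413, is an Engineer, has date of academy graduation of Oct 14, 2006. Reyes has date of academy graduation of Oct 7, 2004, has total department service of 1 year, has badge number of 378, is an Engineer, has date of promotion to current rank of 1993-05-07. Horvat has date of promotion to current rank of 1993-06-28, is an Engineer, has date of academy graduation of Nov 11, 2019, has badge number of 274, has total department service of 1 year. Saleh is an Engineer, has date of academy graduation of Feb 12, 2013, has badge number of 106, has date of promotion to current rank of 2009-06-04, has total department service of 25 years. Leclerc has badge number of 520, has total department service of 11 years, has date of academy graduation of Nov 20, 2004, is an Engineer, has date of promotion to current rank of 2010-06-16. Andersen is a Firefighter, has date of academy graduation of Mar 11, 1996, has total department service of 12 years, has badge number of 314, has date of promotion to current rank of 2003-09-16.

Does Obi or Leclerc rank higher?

By rank: Saleh, Obi, Leclerc, Mbeki, Takahashi, Horvat and Reyes (Engineer); then Andersen and Novak (Firefighter).
Among Saleh, Obi, Leclerc, Mbeki, Takahashi, Horvat and Reyes, by total department service (higher first): Saleh (25 years) before Obi, Leclerc and Mbeki (11 years) before Takahashi (9 years) before Horvat and Reyes (1 year).
Among Obi, Leclerc and Mbeki, by badge number (lower first): Obi (413) before Leclerc (520) before Mbeki (567).
Among Horvat and Reyes, by badge number (lower first): Horvat (274) before Reyes (378).
Andersen and Novak both have total department service 12 years, so the next rule applies.
Among Andersen and Novak, by badge number (lower first): Andersen (314) before Novak (861).
So Obi takes precedence.

Obi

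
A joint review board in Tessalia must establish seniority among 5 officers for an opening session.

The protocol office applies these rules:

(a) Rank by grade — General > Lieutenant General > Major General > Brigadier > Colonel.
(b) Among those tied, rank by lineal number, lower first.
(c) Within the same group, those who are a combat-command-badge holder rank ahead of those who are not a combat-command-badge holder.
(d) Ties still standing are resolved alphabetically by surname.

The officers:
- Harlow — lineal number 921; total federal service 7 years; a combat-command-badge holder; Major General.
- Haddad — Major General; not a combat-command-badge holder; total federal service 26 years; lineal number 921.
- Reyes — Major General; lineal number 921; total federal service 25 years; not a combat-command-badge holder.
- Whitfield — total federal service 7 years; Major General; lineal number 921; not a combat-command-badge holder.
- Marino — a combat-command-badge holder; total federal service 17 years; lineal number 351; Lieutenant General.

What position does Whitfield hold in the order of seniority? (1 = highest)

5

By grade: Marino (Lieutenant General); then Harlow, Haddad, Reyes and Whitfield (Major General).
Harlow, Haddad, Reyes and Whitfield all have lineal number 921, so the next rule applies.
Among Harlow, Haddad, Reyes and Whitfield, a combat-command-badge holder before not a combat-command-badge holder: Harlow (a combat-command-badge holder) before Haddad, Reyes and Whitfield (not a combat-command-badge holder).
Among Haddad, Reyes and Whitfield, alphabetically by surname: Haddad before Reyes before Whitfield.
Order: Marino, Harlow, Haddad, Reyes, Whitfield. So position 5.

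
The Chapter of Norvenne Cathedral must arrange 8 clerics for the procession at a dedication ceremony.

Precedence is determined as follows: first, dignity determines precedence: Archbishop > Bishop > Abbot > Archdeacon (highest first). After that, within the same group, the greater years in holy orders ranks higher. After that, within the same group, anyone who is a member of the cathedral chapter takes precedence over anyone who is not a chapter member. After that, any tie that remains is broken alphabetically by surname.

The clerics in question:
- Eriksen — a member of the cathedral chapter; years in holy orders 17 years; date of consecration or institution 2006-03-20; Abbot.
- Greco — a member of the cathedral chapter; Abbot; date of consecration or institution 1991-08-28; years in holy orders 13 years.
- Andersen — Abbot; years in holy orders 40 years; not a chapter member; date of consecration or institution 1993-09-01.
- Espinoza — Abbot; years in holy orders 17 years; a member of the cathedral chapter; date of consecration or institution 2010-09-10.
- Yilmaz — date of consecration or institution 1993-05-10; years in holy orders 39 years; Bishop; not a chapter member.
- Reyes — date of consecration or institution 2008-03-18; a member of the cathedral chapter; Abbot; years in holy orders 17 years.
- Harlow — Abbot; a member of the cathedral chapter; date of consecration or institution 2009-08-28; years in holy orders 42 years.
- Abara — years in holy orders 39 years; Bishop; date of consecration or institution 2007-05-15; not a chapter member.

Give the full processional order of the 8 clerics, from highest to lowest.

Abara, Yilmaz, Harlow, Andersen, Eriksen, Espinoza, Reyes, Greco

By dignity: Abara and Yilmaz (Bishop); then Harlow, Andersen, Eriksen, Espinoza, Reyes and Greco (Abbot).
Abara and Yilmaz both have years in holy orders 39 years, so the next rule applies.
Abara and Yilmaz are each not a chapter member, so the next rule applies.
Among Abara and Yilmaz, alphabetically by surname: Abara before Yilmaz.
Among Harlow, Andersen, Eriksen, Espinoza, Reyes and Greco, by years in holy orders (higher first): Harlow (42 years) before Andersen (40 years) before Eriksen, Espinoza and Reyes (17 years) before Greco (13 years).
Eriksen, Espinoza and Reyes are each a member of the cathedral chapter, so the next rule applies.
Among Eriksen, Espinoza and Reyes, alphabetically by surname: Eriksen before Espinoza before Reyes.
Full order: Abara, Yilmaz, Harlow, Andersen, Eriksen, Espinoza, Reyes, Greco.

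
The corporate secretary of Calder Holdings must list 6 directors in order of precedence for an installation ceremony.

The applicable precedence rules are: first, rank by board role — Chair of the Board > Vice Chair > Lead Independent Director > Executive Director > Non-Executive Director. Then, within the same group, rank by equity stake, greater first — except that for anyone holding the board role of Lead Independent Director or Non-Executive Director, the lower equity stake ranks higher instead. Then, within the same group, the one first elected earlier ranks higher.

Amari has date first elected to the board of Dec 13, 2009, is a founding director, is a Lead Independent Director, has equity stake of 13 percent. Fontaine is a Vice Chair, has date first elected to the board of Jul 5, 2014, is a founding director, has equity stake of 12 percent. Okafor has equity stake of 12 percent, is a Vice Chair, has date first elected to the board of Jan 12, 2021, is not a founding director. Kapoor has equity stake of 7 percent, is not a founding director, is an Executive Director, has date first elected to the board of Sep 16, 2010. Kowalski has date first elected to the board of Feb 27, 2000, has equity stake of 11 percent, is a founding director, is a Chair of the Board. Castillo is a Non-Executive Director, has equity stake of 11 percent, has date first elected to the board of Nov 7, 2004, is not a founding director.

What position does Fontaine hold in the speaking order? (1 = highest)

By board role: Kowalski (Chair of the Board); then Fontaine and Okafor (Vice Chair); then Amari (Lead Independent Director); then Kapoor (Executive Director); then Castillo (Non-Executive Director).
Fontaine and Okafor both have equity stake 12 percent, so the next rule applies.
Among Fontaine and Okafor, by date first elected to the board (earlier first): Fontaine (Jul 5, 2014) before Okafor (Jan 12, 2021).
Order: Kowalski, Fontaine, Okafor, Amari, Kapoor, Castillo. So position 2.

2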